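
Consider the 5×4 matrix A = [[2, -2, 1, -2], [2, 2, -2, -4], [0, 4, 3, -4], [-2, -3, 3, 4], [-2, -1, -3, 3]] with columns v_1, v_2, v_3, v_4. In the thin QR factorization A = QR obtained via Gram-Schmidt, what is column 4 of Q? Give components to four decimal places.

v_1 = (2, 2, 0, -2, -2); ‖v_1‖ = 4.0000, so e_1 = (0.5000, 0.5000, 0.0000, -0.5000, -0.5000).
e_1·v_2 = 0.5000·(-2) + 0.5000·2 + 0.0000·4 + (-0.5000)·(-3) + (-0.5000)·(-1) = 2.0000.
u_2 = v_2 − 2.0000·e_1 = (-3.0000, 1.0000, 4.0000, -2.0000, 0.0000).
‖u_2‖ = 5.4772, so e_2 = (-0.5477, 0.1826, 0.7303, -0.3651, 0.0000).
e_1·v_3 = 0.5000·1 + 0.5000·(-2) + 0.0000·3 + (-0.5000)·3 + (-0.5000)·(-3) = -0.5000; e_2·v_3 = (-0.5477)·1 + 0.1826·(-2) + 0.7303·3 + (-0.3651)·3 + 0.0000·(-3) = 0.1826.
u_3 = v_3 + 0.5000·e_1 − 0.1826·e_2 = (1.3500, -1.7833, 2.8667, 2.8167, -3.2500).
‖u_3‖ = 5.6318, so e_3 = (0.2397, -0.3167, 0.5090, 0.5001, -0.5771).
e_1·v_4 = 0.5000·(-2) + 0.5000·(-4) + 0.0000·(-4) + (-0.5000)·4 + (-0.5000)·3 = -6.5000; e_2·v_4 = (-0.5477)·(-2) + 0.1826·(-4) + 0.7303·(-4) + (-0.3651)·4 + 0.0000·3 = -4.0166; e_3·v_4 = 0.2397·(-2) + (-0.3167)·(-4) + 0.5090·(-4) + 0.5001·4 + (-0.5771)·3 = -0.9796.
u_4 = v_4 + 6.5000·e_1 + 4.0166·e_2 + 0.9796·e_3 = (-0.7152, -0.3269, -0.5681, -0.2267, -0.8153).
‖u_4‖ = 1.2873, so e_4 = (-0.5556, -0.2539, -0.4413, -0.1761, -0.6333).

e_4 = (-0.5556, -0.2539, -0.4413, -0.1761, -0.6333)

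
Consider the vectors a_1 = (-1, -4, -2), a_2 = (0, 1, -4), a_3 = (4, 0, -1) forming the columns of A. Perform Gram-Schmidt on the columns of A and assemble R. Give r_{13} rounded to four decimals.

r_{13} = -0.4364

a_1 = (-1, -4, -2); ‖a_1‖ = 4.5826, so q_1 = (-0.2182, -0.8729, -0.4364).
r_{13} = q_1·a_3 = -0.4364.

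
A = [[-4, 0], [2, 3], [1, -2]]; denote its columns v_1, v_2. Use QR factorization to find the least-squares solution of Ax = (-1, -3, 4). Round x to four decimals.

x = (0.3658, -1.4202)

v_1 = (-4, 2, 1); ‖v_1‖ = 4.5826, so e_1 = (-0.8729, 0.4364, 0.2182).
e_1·v_2 = (-0.8729)·0 + 0.4364·3 + 0.2182·(-2) = 0.8729.
u_2 = v_2 − 0.8729·e_1 = (0.7619, 2.6190, -2.1905).
‖u_2‖ = 3.4983, so e_2 = (0.2178, 0.7487, -0.6262).
Qᵀb = (0.4364, -4.9684).
Back-substitute: x_2 = -4.9684/3.4983 = -1.4202.
x_1 = (0.4364 − 0.8729·(-1.4202))/4.5826 = 0.3658.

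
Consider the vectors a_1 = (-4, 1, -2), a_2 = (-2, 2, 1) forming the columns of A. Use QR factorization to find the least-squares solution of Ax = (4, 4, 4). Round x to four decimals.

a_1 = (-4, 1, -2); ‖a_1‖ = 4.5826, so e_1 = (-0.8729, 0.2182, -0.4364).
e_1·a_2 = (-0.8729)·(-2) + 0.2182·2 + (-0.4364)·1 = 1.7457.
u_2 = a_2 − 1.7457·e_1 = (-0.4762, 1.6190, 1.7619).
‖u_2‖ = 2.4398, so e_2 = (-0.1952, 0.6636, 0.7222).
Qᵀb = (-4.3644, 4.7624).
Back-substitute: x_2 = 4.7624/2.4398 = 1.9520.
x_1 = (-4.3644 − 1.7457·1.9520)/4.5826 = -1.6960.

x = (-1.6960, 1.9520)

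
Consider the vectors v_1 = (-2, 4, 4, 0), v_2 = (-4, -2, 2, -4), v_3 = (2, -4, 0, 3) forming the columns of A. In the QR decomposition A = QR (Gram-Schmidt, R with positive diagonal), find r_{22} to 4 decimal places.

q_1 = v_1/‖v_1‖ = (-2, 4, 4, 0)/6.0000 = (-0.3333, 0.6667, 0.6667, 0.0000).
r_{12} = q_1·v_2 = 1.3333.
u_2 = v_2 − 1.3333·q_1 = (-3.5556, -2.8889, 1.1111, -4.0000).
r_{22} = ‖u_2‖ = 6.1824.

r_{22} = 6.1824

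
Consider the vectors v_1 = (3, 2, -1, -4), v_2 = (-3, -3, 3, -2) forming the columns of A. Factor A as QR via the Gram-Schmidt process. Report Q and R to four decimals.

Q = [[0.5477, -0.3802], [0.3651, -0.4436], [-0.1826, 0.5070], [-0.7303, -0.6337]], R = [[5.4772, -1.8257], [0.0000, 5.2599]]

v_1 = (3, 2, -1, -4); ‖v_1‖ = 5.4772, so e_1 = (0.5477, 0.3651, -0.1826, -0.7303).
e_1·v_2 = 0.5477·(-3) + 0.3651·(-3) + (-0.1826)·3 + (-0.7303)·(-2) = -1.8257.
u_2 = v_2 + 1.8257·e_1 = (-2.0000, -2.3333, 2.6667, -3.3333).
‖u_2‖ = 5.2599, so e_2 = (-0.3802, -0.4436, 0.5070, -0.6337).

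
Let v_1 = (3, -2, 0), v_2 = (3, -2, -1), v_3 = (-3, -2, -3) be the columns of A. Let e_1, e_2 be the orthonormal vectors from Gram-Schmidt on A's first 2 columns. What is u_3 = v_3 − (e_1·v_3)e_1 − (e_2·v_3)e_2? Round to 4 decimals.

e_1 = v_1/‖v_1‖ = (3, -2, 0)/3.6056 = (0.8321, -0.5547, 0.0000).
r_{12} = e_1·v_2 = 3.6056.
u_2 = v_2 − 3.6056·e_1 = (0.0000, 0.0000, -1.0000).
‖u_2‖ = 1.0000, so e_2 = (0.0000, 0.0000, -1.0000).
r_{13} = e_1·v_3 = -1.3868; r_{23} = e_2·v_3 = 3.0000.
u_3 = v_3 + 1.3868·e_1 − 3.0000·e_2 = (-1.8462, -2.7692, 0.0000).

u_3 = (-1.8462, -2.7692, 0.0000)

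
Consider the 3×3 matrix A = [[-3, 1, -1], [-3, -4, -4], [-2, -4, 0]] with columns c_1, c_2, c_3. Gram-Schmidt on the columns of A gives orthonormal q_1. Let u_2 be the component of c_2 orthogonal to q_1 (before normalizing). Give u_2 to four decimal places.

c_1 = (-3, -3, -2); ‖c_1‖ = 4.6904, so q_1 = (-0.6396, -0.6396, -0.4264).
q_1·c_2 = (-0.6396)·1 + (-0.6396)·(-4) + (-0.4264)·(-4) = 3.6244.
u_2 = c_2 − 3.6244·q_1 = (3.3182, -1.6818, -2.4545).

u_2 = (3.3182, -1.6818, -2.4545)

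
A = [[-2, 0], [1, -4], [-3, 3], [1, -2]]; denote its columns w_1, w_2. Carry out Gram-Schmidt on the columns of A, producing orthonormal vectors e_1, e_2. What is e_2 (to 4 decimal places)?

e_2 = (-0.5345, -0.8018, 0.0000, -0.2673)

e_1 = w_1/‖w_1‖ = (-2, 1, -3, 1)/3.8730 = (-0.5164, 0.2582, -0.7746, 0.2582).
r_{12} = e_1·w_2 = -3.8730.
u_2 = w_2 + 3.8730·e_1 = (-2.0000, -3.0000, 0.0000, -1.0000).
‖u_2‖ = 3.7417, so e_2 = (-0.5345, -0.8018, 0.0000, -0.2673).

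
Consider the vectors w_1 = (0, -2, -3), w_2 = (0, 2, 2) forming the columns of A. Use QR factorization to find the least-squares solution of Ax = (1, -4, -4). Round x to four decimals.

e_1 = w_1/‖w_1‖ = (0, -2, -3)/3.6056 = (0.0000, -0.5547, -0.8321).
r_{12} = e_1·w_2 = -2.7735.
u_2 = w_2 + 2.7735·e_1 = (0.0000, 0.4615, -0.3077).
‖u_2‖ = 0.5547, so e_2 = (0.0000, 0.8321, -0.5547).
Qᵀb = (5.5470, -1.1094).
Back-substitute: x_2 = -1.1094/0.5547 = -2.0000.
x_1 = (5.5470 + 2.7735·(-2.0000))/3.6056 = 0.0000.

x = (0.0000, -2.0000)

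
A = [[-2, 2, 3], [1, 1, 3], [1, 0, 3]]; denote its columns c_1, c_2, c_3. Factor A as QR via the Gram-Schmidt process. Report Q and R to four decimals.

Q = [[-0.8165, 0.5345, 0.2182], [0.4082, 0.8018, -0.4364], [0.4082, 0.2673, 0.8729]], R = [[2.4495, -1.2247, 0.0000], [0.0000, 1.8708, 4.8107], [0.0000, 0.0000, 1.9640]]

q_1 = c_1/‖c_1‖ = (-2, 1, 1)/2.4495 = (-0.8165, 0.4082, 0.4082).
r_{12} = q_1·c_2 = -1.2247.
u_2 = c_2 + 1.2247·q_1 = (1.0000, 1.5000, 0.5000).
‖u_2‖ = 1.8708, so q_2 = (0.5345, 0.8018, 0.2673).
r_{13} = q_1·c_3 = 0.0000; r_{23} = q_2·c_3 = 4.8107.
u_3 = c_3 − 0.0000·q_1 − 4.8107·q_2 = (0.4286, -0.8571, 1.7143).
‖u_3‖ = 1.9640, so q_3 = (0.2182, -0.4364, 0.8729).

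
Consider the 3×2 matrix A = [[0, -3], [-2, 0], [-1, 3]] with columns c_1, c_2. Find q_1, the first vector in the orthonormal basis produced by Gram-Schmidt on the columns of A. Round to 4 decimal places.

q_1 = c_1/‖c_1‖ = (0, -2, -1)/2.2361 = (0.0000, -0.8944, -0.4472).

q_1 = (0.0000, -0.8944, -0.4472)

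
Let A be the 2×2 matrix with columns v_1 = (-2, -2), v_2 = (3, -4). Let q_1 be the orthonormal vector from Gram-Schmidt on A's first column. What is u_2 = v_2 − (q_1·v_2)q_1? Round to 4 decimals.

u_2 = (3.5000, -3.5000)

q_1 = v_1/‖v_1‖ = (-2, -2)/2.8284 = (-0.7071, -0.7071).
r_{12} = q_1·v_2 = 0.7071.
u_2 = v_2 − 0.7071·q_1 = (3.5000, -3.5000).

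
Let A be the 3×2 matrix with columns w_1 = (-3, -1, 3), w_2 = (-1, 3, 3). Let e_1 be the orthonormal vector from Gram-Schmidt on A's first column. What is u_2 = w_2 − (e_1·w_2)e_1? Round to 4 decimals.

u_2 = (0.4211, 3.4737, 1.5789)

e_1 = w_1/‖w_1‖ = (-3, -1, 3)/4.3589 = (-0.6882, -0.2294, 0.6882).
r_{12} = e_1·w_2 = 2.0647.
u_2 = w_2 − 2.0647·e_1 = (0.4211, 3.4737, 1.5789).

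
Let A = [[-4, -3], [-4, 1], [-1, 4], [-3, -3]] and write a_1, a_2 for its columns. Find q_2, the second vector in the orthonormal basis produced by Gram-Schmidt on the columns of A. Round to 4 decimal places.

q_2 = (-0.3166, 0.4021, 0.7743, -0.3722)

a_1 = (-4, -4, -1, -3); ‖a_1‖ = 6.4807, so q_1 = (-0.6172, -0.6172, -0.1543, -0.4629).
q_1·a_2 = (-0.6172)·(-3) + (-0.6172)·1 + (-0.1543)·4 + (-0.4629)·(-3) = 2.0059.
u_2 = a_2 − 2.0059·q_1 = (-1.7619, 2.2381, 4.3095, -2.0714).
‖u_2‖ = 5.5656, so q_2 = (-0.3166, 0.4021, 0.7743, -0.3722).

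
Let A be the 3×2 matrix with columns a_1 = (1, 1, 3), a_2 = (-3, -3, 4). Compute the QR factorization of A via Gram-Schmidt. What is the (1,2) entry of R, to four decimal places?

a_1 = (1, 1, 3); ‖a_1‖ = 3.3166, so e_1 = (0.3015, 0.3015, 0.9045).
r_{12} = e_1·a_2 = 1.8091.

r_{12} = 1.8091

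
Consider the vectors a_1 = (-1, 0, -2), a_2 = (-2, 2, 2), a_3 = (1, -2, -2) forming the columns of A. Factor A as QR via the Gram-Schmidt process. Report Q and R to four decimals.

q_1 = a_1/‖a_1‖ = (-1, 0, -2)/2.2361 = (-0.4472, 0.0000, -0.8944).
r_{12} = q_1·a_2 = -0.8944.
u_2 = a_2 + 0.8944·q_1 = (-2.4000, 2.0000, 1.2000).
‖u_2‖ = 3.3466, so q_2 = (-0.7171, 0.5976, 0.3586).
r_{13} = q_1·a_3 = 1.3416; r_{23} = q_2·a_3 = -2.6295.
u_3 = a_3 − 1.3416·q_1 + 2.6295·q_2 = (-0.2857, -0.4286, 0.1429).
‖u_3‖ = 0.5345, so q_3 = (-0.5345, -0.8018, 0.2673).

Q = [[-0.4472, -0.7171, -0.5345], [0.0000, 0.5976, -0.8018], [-0.8944, 0.3586, 0.2673]], R = [[2.2361, -0.8944, 1.3416], [0.0000, 3.3466, -2.6295], [0.0000, 0.0000, 0.5345]]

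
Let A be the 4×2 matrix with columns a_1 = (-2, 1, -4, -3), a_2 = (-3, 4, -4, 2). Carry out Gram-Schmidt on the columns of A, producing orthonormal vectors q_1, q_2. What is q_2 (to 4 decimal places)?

q_2 = (-0.2962, 0.5923, -0.2369, 0.7108)

a_1 = (-2, 1, -4, -3); ‖a_1‖ = 5.4772, so q_1 = (-0.3651, 0.1826, -0.7303, -0.5477).
q_1·a_2 = (-0.3651)·(-3) + 0.1826·4 + (-0.7303)·(-4) + (-0.5477)·2 = 3.6515.
u_2 = a_2 − 3.6515·q_1 = (-1.6667, 3.3333, -1.3333, 4.0000).
‖u_2‖ = 5.6273, so q_2 = (-0.2962, 0.5923, -0.2369, 0.7108).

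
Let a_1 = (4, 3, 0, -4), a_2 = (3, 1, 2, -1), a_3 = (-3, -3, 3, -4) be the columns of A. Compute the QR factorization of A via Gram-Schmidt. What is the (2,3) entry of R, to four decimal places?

a_1 = (4, 3, 0, -4); ‖a_1‖ = 6.4031, so e_1 = (0.6247, 0.4685, 0.0000, -0.6247).
e_1·a_2 = 0.6247·3 + 0.4685·1 + 0.0000·2 + (-0.6247)·(-1) = 2.9673.
u_2 = a_2 − 2.9673·e_1 = (1.1463, -0.3902, 2.0000, 0.8537).
‖u_2‖ = 2.4890, so e_2 = (0.4606, -0.1568, 0.8035, 0.3430).
r_{23} = e_2·a_3 = 0.1274.

r_{23} = 0.1274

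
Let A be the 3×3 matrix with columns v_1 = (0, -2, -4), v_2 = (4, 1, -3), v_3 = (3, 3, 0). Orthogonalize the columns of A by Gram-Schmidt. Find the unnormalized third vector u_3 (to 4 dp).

v_1 = (0, -2, -4); ‖v_1‖ = 4.4721, so e_1 = (0.0000, -0.4472, -0.8944).
e_1·v_2 = 0.0000·4 + (-0.4472)·1 + (-0.8944)·(-3) = 2.2361.
u_2 = v_2 − 2.2361·e_1 = (4.0000, 2.0000, -1.0000).
‖u_2‖ = 4.5826, so e_2 = (0.8729, 0.4364, -0.2182).
e_1·v_3 = 0.0000·3 + (-0.4472)·3 + (-0.8944)·0 = -1.3416; e_2·v_3 = 0.8729·3 + 0.4364·3 + (-0.2182)·0 = 3.9279.
u_3 = v_3 + 1.3416·e_1 − 3.9279·e_2 = (-0.4286, 0.6857, -0.3429).

u_3 = (-0.4286, 0.6857, -0.3429)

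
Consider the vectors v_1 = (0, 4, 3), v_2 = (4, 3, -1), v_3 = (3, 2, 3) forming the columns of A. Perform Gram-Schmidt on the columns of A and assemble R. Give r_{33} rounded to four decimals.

q_1 = v_1/‖v_1‖ = (0, 4, 3)/5.0000 = (0.0000, 0.8000, 0.6000).
r_{12} = q_1·v_2 = 1.8000.
u_2 = v_2 − 1.8000·q_1 = (4.0000, 1.5600, -2.0800).
‖u_2‖ = 4.7707, so q_2 = (0.8384, 0.3270, -0.4360).
r_{13} = q_1·v_3 = 3.4000; r_{23} = q_2·v_3 = 1.8613.
u_3 = v_3 − 3.4000·q_1 − 1.8613·q_2 = (1.4394, -1.3286, 1.7715).
r_{33} = ‖u_3‖ = 2.6411.

r_{33} = 2.6411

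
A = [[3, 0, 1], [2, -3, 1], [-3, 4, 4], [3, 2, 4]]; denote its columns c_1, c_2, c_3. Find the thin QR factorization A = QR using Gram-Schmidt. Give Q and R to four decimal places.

Q = [[0.5388, 0.2353, -0.1696], [0.3592, -0.4510, 0.8145], [-0.5388, 0.5752, 0.5317], [0.5388, 0.6406, 0.1583]], R = [[5.5678, -2.1553, 0.8980], [0.0000, 4.9351, 4.6475], [0.0000, 0.0000, 3.4051]]

c_1 = (3, 2, -3, 3); ‖c_1‖ = 5.5678, so e_1 = (0.5388, 0.3592, -0.5388, 0.5388).
e_1·c_2 = 0.5388·0 + 0.3592·(-3) + (-0.5388)·4 + 0.5388·2 = -2.1553.
u_2 = c_2 + 2.1553·e_1 = (1.1613, -2.2258, 2.8387, 3.1613).
‖u_2‖ = 4.9351, so e_2 = (0.2353, -0.4510, 0.5752, 0.6406).
e_1·c_3 = 0.5388·1 + 0.3592·1 + (-0.5388)·4 + 0.5388·4 = 0.8980; e_2·c_3 = 0.2353·1 + (-0.4510)·1 + 0.5752·4 + 0.6406·4 = 4.6475.
u_3 = c_3 − 0.8980·e_1 − 4.6475·e_2 = (-0.5775, 2.7735, 1.8106, 0.5391).
‖u_3‖ = 3.4051, so e_3 = (-0.1696, 0.8145, 0.5317, 0.1583).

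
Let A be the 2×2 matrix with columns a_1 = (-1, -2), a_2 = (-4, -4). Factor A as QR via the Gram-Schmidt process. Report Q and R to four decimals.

Q = [[-0.4472, -0.8944], [-0.8944, 0.4472]], R = [[2.2361, 5.3666], [0.0000, 1.7889]]

q_1 = a_1/‖a_1‖ = (-1, -2)/2.2361 = (-0.4472, -0.8944).
r_{12} = q_1·a_2 = 5.3666.
u_2 = a_2 − 5.3666·q_1 = (-1.6000, 0.8000).
‖u_2‖ = 1.7889, so q_2 = (-0.8944, 0.4472).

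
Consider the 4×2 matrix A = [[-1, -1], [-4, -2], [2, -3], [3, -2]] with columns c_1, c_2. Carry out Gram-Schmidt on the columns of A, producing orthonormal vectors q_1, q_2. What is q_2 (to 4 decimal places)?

q_2 = (-0.2615, -0.5705, -0.6655, -0.4041)

c_1 = (-1, -4, 2, 3); ‖c_1‖ = 5.4772, so q_1 = (-0.1826, -0.7303, 0.3651, 0.5477).
q_1·c_2 = (-0.1826)·(-1) + (-0.7303)·(-2) + 0.3651·(-3) + 0.5477·(-2) = -0.5477.
u_2 = c_2 + 0.5477·q_1 = (-1.1000, -2.4000, -2.8000, -1.7000).
‖u_2‖ = 4.2071, so q_2 = (-0.2615, -0.5705, -0.6655, -0.4041).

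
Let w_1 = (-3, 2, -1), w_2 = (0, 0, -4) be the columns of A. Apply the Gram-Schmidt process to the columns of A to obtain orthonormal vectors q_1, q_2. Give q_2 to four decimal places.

q_2 = (0.2224, -0.1482, -0.9636)

w_1 = (-3, 2, -1); ‖w_1‖ = 3.7417, so q_1 = (-0.8018, 0.5345, -0.2673).
q_1·w_2 = (-0.8018)·0 + 0.5345·0 + (-0.2673)·(-4) = 1.0690.
u_2 = w_2 − 1.0690·q_1 = (0.8571, -0.5714, -3.7143).
‖u_2‖ = 3.8545, so q_2 = (0.2224, -0.1482, -0.9636).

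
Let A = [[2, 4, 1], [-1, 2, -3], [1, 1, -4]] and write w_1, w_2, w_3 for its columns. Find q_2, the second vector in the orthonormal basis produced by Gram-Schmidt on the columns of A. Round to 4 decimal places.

q_2 = (0.4652, 0.8840, -0.0465)

q_1 = w_1/‖w_1‖ = (2, -1, 1)/2.4495 = (0.8165, -0.4082, 0.4082).
r_{12} = q_1·w_2 = 2.8577.
u_2 = w_2 − 2.8577·q_1 = (1.6667, 3.1667, -0.1667).
‖u_2‖ = 3.5824, so q_2 = (0.4652, 0.8840, -0.0465).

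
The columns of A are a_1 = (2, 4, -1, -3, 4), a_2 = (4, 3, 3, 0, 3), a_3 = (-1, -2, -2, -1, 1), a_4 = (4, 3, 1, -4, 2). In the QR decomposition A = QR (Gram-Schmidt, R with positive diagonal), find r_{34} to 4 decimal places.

a_1 = (2, 4, -1, -3, 4); ‖a_1‖ = 6.7823, so e_1 = (0.2949, 0.5898, -0.1474, -0.4423, 0.5898).
e_1·a_2 = 0.2949·4 + 0.5898·3 + (-0.1474)·3 + (-0.4423)·0 + 0.5898·3 = 4.2758.
u_2 = a_2 − 4.2758·e_1 = (2.7391, 0.4783, 3.6304, 1.8913, 0.4783).
‖u_2‖ = 4.9717, so e_2 = (0.5509, 0.0962, 0.7302, 0.3804, 0.0962).
e_1·a_3 = 0.2949·(-1) + 0.5898·(-2) + (-0.1474)·(-2) + (-0.4423)·(-1) + 0.5898·1 = -0.1474; e_2·a_3 = 0.5509·(-1) + 0.0962·(-2) + 0.7302·(-2) + 0.3804·(-1) + 0.0962·1 = -2.4880.
u_3 = a_3 + 0.1474·e_1 + 2.4880·e_2 = (0.4142, -1.6737, -0.2049, -0.1187, 1.3263).
‖u_3‖ = 2.1882, so e_3 = (0.1893, -0.7649, -0.0937, -0.0543, 0.6061).
r_{34} = e_3·a_4 = -0.2018.

r_{34} = -0.2018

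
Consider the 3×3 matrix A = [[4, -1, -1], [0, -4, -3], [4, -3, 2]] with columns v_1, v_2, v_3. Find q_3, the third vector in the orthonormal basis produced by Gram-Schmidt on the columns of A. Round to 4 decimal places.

q_1 = v_1/‖v_1‖ = (4, 0, 4)/5.6569 = (0.7071, 0.0000, 0.7071).
r_{12} = q_1·v_2 = -2.8284.
u_2 = v_2 + 2.8284·q_1 = (1.0000, -4.0000, -1.0000).
‖u_2‖ = 4.2426, so q_2 = (0.2357, -0.9428, -0.2357).
r_{13} = q_1·v_3 = 0.7071; r_{23} = q_2·v_3 = 2.1213.
u_3 = v_3 − 0.7071·q_1 − 2.1213·q_2 = (-2.0000, -1.0000, 2.0000).
‖u_3‖ = 3.0000, so q_3 = (-0.6667, -0.3333, 0.6667).

q_3 = (-0.6667, -0.3333, 0.6667)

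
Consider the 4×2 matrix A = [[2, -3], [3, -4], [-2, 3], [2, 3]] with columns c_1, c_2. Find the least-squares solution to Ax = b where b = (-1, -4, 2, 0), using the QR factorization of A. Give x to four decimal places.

x = (-0.5596, 0.3472)

c_1 = (2, 3, -2, 2); ‖c_1‖ = 4.5826, so e_1 = (0.4364, 0.6547, -0.4364, 0.4364).
e_1·c_2 = 0.4364·(-3) + 0.6547·(-4) + (-0.4364)·3 + 0.4364·3 = -3.9279.
u_2 = c_2 + 3.9279·e_1 = (-1.2857, -1.4286, 1.2857, 4.7143).
‖u_2‖ = 5.2509, so e_2 = (-0.2449, -0.2721, 0.2449, 0.8978).
Qᵀb = (-3.9279, 1.8228).
Back-substitute: x_2 = 1.8228/5.2509 = 0.3472.
x_1 = (-3.9279 + 3.9279·0.3472)/4.5826 = -0.5596.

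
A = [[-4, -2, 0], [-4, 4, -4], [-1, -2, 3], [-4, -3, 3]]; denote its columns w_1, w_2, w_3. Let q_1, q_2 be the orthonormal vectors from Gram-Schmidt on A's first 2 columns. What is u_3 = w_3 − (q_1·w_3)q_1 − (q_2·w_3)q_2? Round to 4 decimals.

w_1 = (-4, -4, -1, -4); ‖w_1‖ = 7.0000, so q_1 = (-0.5714, -0.5714, -0.1429, -0.5714).
q_1·w_2 = (-0.5714)·(-2) + (-0.5714)·4 + (-0.1429)·(-2) + (-0.5714)·(-3) = 0.8571.
u_2 = w_2 − 0.8571·q_1 = (-1.5102, 4.4898, -1.8776, -2.5102).
‖u_2‖ = 5.6803, so q_2 = (-0.2659, 0.7904, -0.3305, -0.4419).
q_1·w_3 = (-0.5714)·0 + (-0.5714)·(-4) + (-0.1429)·3 + (-0.5714)·3 = 0.1429; q_2·w_3 = (-0.2659)·0 + 0.7904·(-4) + (-0.3305)·3 + (-0.4419)·3 = -5.4791.
u_3 = w_3 − 0.1429·q_1 + 5.4791·q_2 = (-1.3751, 0.4124, 1.2094, 0.6603).

u_3 = (-1.3751, 0.4124, 1.2094, 0.6603)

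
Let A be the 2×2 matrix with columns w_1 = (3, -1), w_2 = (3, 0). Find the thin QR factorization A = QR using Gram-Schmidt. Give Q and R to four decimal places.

w_1 = (3, -1); ‖w_1‖ = 3.1623, so e_1 = (0.9487, -0.3162).
e_1·w_2 = 0.9487·3 + (-0.3162)·0 = 2.8460.
u_2 = w_2 − 2.8460·e_1 = (0.3000, 0.9000).
‖u_2‖ = 0.9487, so e_2 = (0.3162, 0.9487).

Q = [[0.9487, 0.3162], [-0.3162, 0.9487]], R = [[3.1623, 2.8460], [0.0000, 0.9487]]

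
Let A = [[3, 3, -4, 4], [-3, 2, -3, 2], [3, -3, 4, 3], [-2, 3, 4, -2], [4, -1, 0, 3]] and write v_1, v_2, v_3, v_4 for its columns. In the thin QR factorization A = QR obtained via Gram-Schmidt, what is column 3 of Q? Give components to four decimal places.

v_1 = (3, -3, 3, -2, 4); ‖v_1‖ = 6.8557, so e_1 = (0.4376, -0.4376, 0.4376, -0.2917, 0.5835).
e_1·v_2 = 0.4376·3 + (-0.4376)·2 + 0.4376·(-3) + (-0.2917)·3 + 0.5835·(-1) = -2.3338.
u_2 = v_2 + 2.3338·e_1 = (4.0213, 0.9787, -1.9787, 2.3191, 0.3617).
‖u_2‖ = 5.1530, so e_2 = (0.7804, 0.1899, -0.3840, 0.4501, 0.0702).
e_1·v_3 = 0.4376·(-4) + (-0.4376)·(-3) + 0.4376·4 + (-0.2917)·4 + 0.5835·0 = 0.1459; e_2·v_3 = 0.7804·(-4) + 0.1899·(-3) + (-0.3840)·4 + 0.4501·4 + 0.0702·0 = -3.4271.
u_3 = v_3 − 0.1459·e_1 + 3.4271·e_2 = (-1.3894, -2.2853, 2.6202, 5.5849, 0.1554).
‖u_3‖ = 6.7256, so e_3 = (-0.2066, -0.3398, 0.3896, 0.8304, 0.0231).

e_3 = (-0.2066, -0.3398, 0.3896, 0.8304, 0.0231)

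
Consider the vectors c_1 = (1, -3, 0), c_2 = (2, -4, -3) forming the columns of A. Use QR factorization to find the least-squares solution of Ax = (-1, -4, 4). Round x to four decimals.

x = (3.0957, -1.4255)

c_1 = (1, -3, 0); ‖c_1‖ = 3.1623, so e_1 = (0.3162, -0.9487, 0.0000).
e_1·c_2 = 0.3162·2 + (-0.9487)·(-4) + 0.0000·(-3) = 4.4272.
u_2 = c_2 − 4.4272·e_1 = (0.6000, 0.2000, -3.0000).
‖u_2‖ = 3.0659, so e_2 = (0.1957, 0.0652, -0.9785).
Qᵀb = (3.4785, -4.3706).
Back-substitute: x_2 = -4.3706/3.0659 = -1.4255.
x_1 = (3.4785 − 4.4272·(-1.4255))/3.1623 = 3.0957.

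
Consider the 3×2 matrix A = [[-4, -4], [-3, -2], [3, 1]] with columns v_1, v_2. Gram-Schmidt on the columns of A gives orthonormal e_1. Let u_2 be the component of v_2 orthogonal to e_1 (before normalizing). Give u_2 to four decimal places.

u_2 = (-1.0588, 0.2059, -1.2059)

v_1 = (-4, -3, 3); ‖v_1‖ = 5.8310, so e_1 = (-0.6860, -0.5145, 0.5145).
e_1·v_2 = (-0.6860)·(-4) + (-0.5145)·(-2) + 0.5145·1 = 4.2875.
u_2 = v_2 − 4.2875·e_1 = (-1.0588, 0.2059, -1.2059).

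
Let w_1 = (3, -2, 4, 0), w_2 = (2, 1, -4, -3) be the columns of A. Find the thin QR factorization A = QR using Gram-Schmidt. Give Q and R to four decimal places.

Q = [[0.5571, 0.6478], [-0.3714, 0.0345], [0.7428, -0.4686], [0.0000, -0.5996]], R = [[5.3852, -2.2283], [0.0000, 5.0034]]

e_1 = w_1/‖w_1‖ = (3, -2, 4, 0)/5.3852 = (0.5571, -0.3714, 0.7428, 0.0000).
r_{12} = e_1·w_2 = -2.2283.
u_2 = w_2 + 2.2283·e_1 = (3.2414, 0.1724, -2.3448, -3.0000).
‖u_2‖ = 5.0034, so e_2 = (0.6478, 0.0345, -0.4686, -0.5996).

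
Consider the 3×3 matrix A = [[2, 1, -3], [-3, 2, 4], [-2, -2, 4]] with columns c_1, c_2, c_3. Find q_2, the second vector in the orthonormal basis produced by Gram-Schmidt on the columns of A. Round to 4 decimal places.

q_2 = (0.3333, 0.6667, -0.6667)

q_1 = c_1/‖c_1‖ = (2, -3, -2)/4.1231 = (0.4851, -0.7276, -0.4851).
r_{12} = q_1·c_2 = 0.0000.
u_2 = c_2 + 0.0000·q_1 = (1.0000, 2.0000, -2.0000).
‖u_2‖ = 3.0000, so q_2 = (0.3333, 0.6667, -0.6667).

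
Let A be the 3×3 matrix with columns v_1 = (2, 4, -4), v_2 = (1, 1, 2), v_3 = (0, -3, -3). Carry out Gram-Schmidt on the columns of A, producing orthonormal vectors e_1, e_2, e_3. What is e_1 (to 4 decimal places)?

v_1 = (2, 4, -4); ‖v_1‖ = 6.0000, so e_1 = (0.3333, 0.6667, -0.6667).

e_1 = (0.3333, 0.6667, -0.6667)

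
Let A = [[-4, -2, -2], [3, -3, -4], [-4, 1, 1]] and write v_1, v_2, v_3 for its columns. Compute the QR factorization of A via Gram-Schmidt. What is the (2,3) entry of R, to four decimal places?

e_1 = v_1/‖v_1‖ = (-4, 3, -4)/6.4031 = (-0.6247, 0.4685, -0.6247).
r_{12} = e_1·v_2 = -0.7809.
u_2 = v_2 + 0.7809·e_1 = (-2.4878, -2.6341, 0.5122).
‖u_2‖ = 3.6593, so e_2 = (-0.6799, -0.7199, 0.1400).
r_{23} = e_2·v_3 = 4.3791.

r_{23} = 4.3791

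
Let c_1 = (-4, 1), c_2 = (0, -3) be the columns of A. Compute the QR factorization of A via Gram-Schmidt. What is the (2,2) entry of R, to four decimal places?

r_{22} = 2.9104

c_1 = (-4, 1); ‖c_1‖ = 4.1231, so q_1 = (-0.9701, 0.2425).
q_1·c_2 = (-0.9701)·0 + 0.2425·(-3) = -0.7276.
u_2 = c_2 + 0.7276·q_1 = (-0.7059, -2.8235).
r_{22} = ‖u_2‖ = 2.9104.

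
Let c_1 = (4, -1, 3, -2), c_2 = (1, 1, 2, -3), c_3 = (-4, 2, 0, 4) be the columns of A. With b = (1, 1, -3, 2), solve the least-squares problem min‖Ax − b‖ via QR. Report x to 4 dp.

c_1 = (4, -1, 3, -2); ‖c_1‖ = 5.4772, so q_1 = (0.7303, -0.1826, 0.5477, -0.3651).
q_1·c_2 = 0.7303·1 + (-0.1826)·1 + 0.5477·2 + (-0.3651)·(-3) = 2.7386.
u_2 = c_2 − 2.7386·q_1 = (-1.0000, 1.5000, 0.5000, -2.0000).
‖u_2‖ = 2.7386, so q_2 = (-0.3651, 0.5477, 0.1826, -0.7303).
q_1·c_3 = 0.7303·(-4) + (-0.1826)·2 + 0.5477·0 + (-0.3651)·4 = -4.7469; q_2·c_3 = (-0.3651)·(-4) + 0.5477·2 + 0.1826·0 + (-0.7303)·4 = -0.3651.
u_3 = c_3 + 4.7469·q_1 + 0.3651·q_2 = (-0.6667, 1.3333, 2.6667, 2.0000).
‖u_3‖ = 3.6515, so q_3 = (-0.1826, 0.3651, 0.7303, 0.5477).
Qᵀb = (-1.8257, -1.8257, -0.9129).
Back-substitute: x_3 = -0.9129/3.6515 = -0.2500.
x_2 = (-1.8257 + 0.3651·(-0.2500))/2.7386 = -0.7000.
x_1 = (-1.8257 − 2.7386·(-0.7000) + 4.7469·(-0.2500))/5.4772 = -0.2000.

x = (-0.2000, -0.7000, -0.2500)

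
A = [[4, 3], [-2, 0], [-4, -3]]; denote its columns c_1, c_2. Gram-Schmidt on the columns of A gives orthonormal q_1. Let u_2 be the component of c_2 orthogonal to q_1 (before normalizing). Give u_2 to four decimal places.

q_1 = c_1/‖c_1‖ = (4, -2, -4)/6.0000 = (0.6667, -0.3333, -0.6667).
r_{12} = q_1·c_2 = 4.0000.
u_2 = c_2 − 4.0000·q_1 = (0.3333, 1.3333, -0.3333).

u_2 = (0.3333, 1.3333, -0.3333)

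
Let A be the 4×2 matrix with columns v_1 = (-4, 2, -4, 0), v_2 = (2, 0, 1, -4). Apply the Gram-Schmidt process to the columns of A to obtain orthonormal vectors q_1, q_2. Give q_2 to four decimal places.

q_2 = (0.1617, 0.1617, -0.0808, -0.9701)

v_1 = (-4, 2, -4, 0); ‖v_1‖ = 6.0000, so q_1 = (-0.6667, 0.3333, -0.6667, 0.0000).
q_1·v_2 = (-0.6667)·2 + 0.3333·0 + (-0.6667)·1 + 0.0000·(-4) = -2.0000.
u_2 = v_2 + 2.0000·q_1 = (0.6667, 0.6667, -0.3333, -4.0000).
‖u_2‖ = 4.1231, so q_2 = (0.1617, 0.1617, -0.0808, -0.9701).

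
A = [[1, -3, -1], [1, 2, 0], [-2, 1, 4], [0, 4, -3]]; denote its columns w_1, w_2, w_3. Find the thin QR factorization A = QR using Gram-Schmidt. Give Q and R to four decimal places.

Q = [[0.4082, -0.4683, -0.1091], [0.4082, 0.4683, 0.7638], [-0.8165, 0.0000, 0.3273], [0.0000, 0.7493, -0.5455]], R = [[2.4495, -1.2247, -3.6742], [0.0000, 5.3385, -1.7795], [0.0000, 0.0000, 3.0551]]

w_1 = (1, 1, -2, 0); ‖w_1‖ = 2.4495, so e_1 = (0.4082, 0.4082, -0.8165, 0.0000).
e_1·w_2 = 0.4082·(-3) + 0.4082·2 + (-0.8165)·1 + 0.0000·4 = -1.2247.
u_2 = w_2 + 1.2247·e_1 = (-2.5000, 2.5000, 0.0000, 4.0000).
‖u_2‖ = 5.3385, so e_2 = (-0.4683, 0.4683, 0.0000, 0.7493).
e_1·w_3 = 0.4082·(-1) + 0.4082·0 + (-0.8165)·4 + 0.0000·(-3) = -3.6742; e_2·w_3 = (-0.4683)·(-1) + 0.4683·0 + (0.0000)·4 + 0.7493·(-3) = -1.7795.
u_3 = w_3 + 3.6742·e_1 + 1.7795·e_2 = (-0.3333, 2.3333, 1.0000, -1.6667).
‖u_3‖ = 3.0551, so e_3 = (-0.1091, 0.7638, 0.3273, -0.5455).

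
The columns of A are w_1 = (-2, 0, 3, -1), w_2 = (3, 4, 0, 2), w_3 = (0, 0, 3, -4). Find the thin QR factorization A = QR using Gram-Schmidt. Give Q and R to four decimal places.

w_1 = (-2, 0, 3, -1); ‖w_1‖ = 3.7417, so e_1 = (-0.5345, 0.0000, 0.8018, -0.2673).
e_1·w_2 = (-0.5345)·3 + 0.0000·4 + 0.8018·0 + (-0.2673)·2 = -2.1381.
u_2 = w_2 + 2.1381·e_1 = (1.8571, 4.0000, 1.7143, 1.4286).
‖u_2‖ = 4.9425, so e_2 = (0.3757, 0.8093, 0.3468, 0.2890).
e_1·w_3 = (-0.5345)·0 + 0.0000·0 + 0.8018·3 + (-0.2673)·(-4) = 3.4744; e_2·w_3 = 0.3757·0 + 0.8093·0 + 0.3468·3 + 0.2890·(-4) = -0.1156.
u_3 = w_3 − 3.4744·e_1 + 0.1156·e_2 = (1.9006, 0.0936, 0.2544, -3.0380).
‖u_3‖ = 3.5938, so e_3 = (0.5289, 0.0260, 0.0708, -0.8454).

Q = [[-0.5345, 0.3757, 0.5289], [0.0000, 0.8093, 0.0260], [0.8018, 0.3468, 0.0708], [-0.2673, 0.2890, -0.8454]], R = [[3.7417, -2.1381, 3.4744], [0.0000, 4.9425, -0.1156], [0.0000, 0.0000, 3.5938]]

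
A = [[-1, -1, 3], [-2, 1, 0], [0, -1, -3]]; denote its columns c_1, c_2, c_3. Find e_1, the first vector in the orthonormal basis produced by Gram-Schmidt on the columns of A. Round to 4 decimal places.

e_1 = (-0.4472, -0.8944, 0.0000)

c_1 = (-1, -2, 0); ‖c_1‖ = 2.2361, so e_1 = (-0.4472, -0.8944, 0.0000).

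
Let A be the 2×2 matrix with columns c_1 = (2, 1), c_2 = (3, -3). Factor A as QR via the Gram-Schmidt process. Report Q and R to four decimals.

Q = [[0.8944, 0.4472], [0.4472, -0.8944]], R = [[2.2361, 1.3416], [0.0000, 4.0249]]

c_1 = (2, 1); ‖c_1‖ = 2.2361, so e_1 = (0.8944, 0.4472).
e_1·c_2 = 0.8944·3 + 0.4472·(-3) = 1.3416.
u_2 = c_2 − 1.3416·e_1 = (1.8000, -3.6000).
‖u_2‖ = 4.0249, so e_2 = (0.4472, -0.8944).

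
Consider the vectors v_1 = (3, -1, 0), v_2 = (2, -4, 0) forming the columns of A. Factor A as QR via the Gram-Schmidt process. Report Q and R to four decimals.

v_1 = (3, -1, 0); ‖v_1‖ = 3.1623, so e_1 = (0.9487, -0.3162, 0.0000).
e_1·v_2 = 0.9487·2 + (-0.3162)·(-4) + 0.0000·0 = 3.1623.
u_2 = v_2 − 3.1623·e_1 = (-1.0000, -3.0000, 0.0000).
‖u_2‖ = 3.1623, so e_2 = (-0.3162, -0.9487, 0.0000).

Q = [[0.9487, -0.3162], [-0.3162, -0.9487], [0.0000, 0.0000]], R = [[3.1623, 3.1623], [0.0000, 3.1623]]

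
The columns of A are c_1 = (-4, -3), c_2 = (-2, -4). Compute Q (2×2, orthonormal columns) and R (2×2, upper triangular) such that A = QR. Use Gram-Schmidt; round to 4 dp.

Q = [[-0.8000, 0.6000], [-0.6000, -0.8000]], R = [[5.0000, 4.0000], [0.0000, 2.0000]]

c_1 = (-4, -3); ‖c_1‖ = 5.0000, so q_1 = (-0.8000, -0.6000).
q_1·c_2 = (-0.8000)·(-2) + (-0.6000)·(-4) = 4.0000.
u_2 = c_2 − 4.0000·q_1 = (1.2000, -1.6000).
‖u_2‖ = 2.0000, so q_2 = (0.6000, -0.8000).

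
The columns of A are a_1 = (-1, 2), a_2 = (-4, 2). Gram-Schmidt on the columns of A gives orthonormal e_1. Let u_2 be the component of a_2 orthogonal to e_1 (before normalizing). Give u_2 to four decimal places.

e_1 = a_1/‖a_1‖ = (-1, 2)/2.2361 = (-0.4472, 0.8944).
r_{12} = e_1·a_2 = 3.5777.
u_2 = a_2 − 3.5777·e_1 = (-2.4000, -1.2000).

u_2 = (-2.4000, -1.2000)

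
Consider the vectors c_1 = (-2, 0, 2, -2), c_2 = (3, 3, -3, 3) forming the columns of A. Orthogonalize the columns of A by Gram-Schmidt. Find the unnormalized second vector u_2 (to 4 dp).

u_2 = (0.0000, 3.0000, 0.0000, 0.0000)

c_1 = (-2, 0, 2, -2); ‖c_1‖ = 3.4641, so q_1 = (-0.5774, 0.0000, 0.5774, -0.5774).
q_1·c_2 = (-0.5774)·3 + 0.0000·3 + 0.5774·(-3) + (-0.5774)·3 = -5.1962.
u_2 = c_2 + 5.1962·q_1 = (0.0000, 3.0000, 0.0000, 0.0000).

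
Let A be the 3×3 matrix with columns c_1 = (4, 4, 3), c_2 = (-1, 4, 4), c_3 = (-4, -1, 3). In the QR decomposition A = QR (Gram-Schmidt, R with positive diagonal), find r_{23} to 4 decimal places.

c_1 = (4, 4, 3); ‖c_1‖ = 6.4031, so q_1 = (0.6247, 0.6247, 0.4685).
q_1·c_2 = 0.6247·(-1) + 0.6247·4 + 0.4685·4 = 3.7482.
u_2 = c_2 − 3.7482·q_1 = (-3.3415, 1.6585, 2.2439).
‖u_2‖ = 4.3533, so q_2 = (-0.7676, 0.3810, 0.5154).
r_{23} = q_2·c_3 = 4.2356.

r_{23} = 4.2356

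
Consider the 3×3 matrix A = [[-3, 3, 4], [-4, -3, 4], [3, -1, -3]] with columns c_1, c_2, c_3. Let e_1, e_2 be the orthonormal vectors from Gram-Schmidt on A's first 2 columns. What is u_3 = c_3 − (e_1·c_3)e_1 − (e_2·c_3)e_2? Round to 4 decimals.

u_3 = (0.2616, 0.1207, 0.4226)

e_1 = c_1/‖c_1‖ = (-3, -4, 3)/5.8310 = (-0.5145, -0.6860, 0.5145).
r_{12} = e_1·c_2 = 0.0000.
u_2 = c_2 + 0.0000·e_1 = (3.0000, -3.0000, -1.0000).
‖u_2‖ = 4.3589, so e_2 = (0.6882, -0.6882, -0.2294).
r_{13} = e_1·c_3 = -6.3454; r_{23} = e_2·c_3 = 0.6882.
u_3 = c_3 + 6.3454·e_1 − 0.6882·e_2 = (0.2616, 0.1207, 0.4226).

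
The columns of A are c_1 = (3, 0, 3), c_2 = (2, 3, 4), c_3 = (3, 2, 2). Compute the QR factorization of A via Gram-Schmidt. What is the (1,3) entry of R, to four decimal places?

r_{13} = 3.5355

c_1 = (3, 0, 3); ‖c_1‖ = 4.2426, so e_1 = (0.7071, 0.0000, 0.7071).
r_{13} = e_1·c_3 = 3.5355.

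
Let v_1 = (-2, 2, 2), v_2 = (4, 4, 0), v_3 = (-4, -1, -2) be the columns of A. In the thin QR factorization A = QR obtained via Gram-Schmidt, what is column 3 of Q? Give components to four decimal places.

v_1 = (-2, 2, 2); ‖v_1‖ = 3.4641, so e_1 = (-0.5774, 0.5774, 0.5774).
e_1·v_2 = (-0.5774)·4 + 0.5774·4 + 0.5774·0 = 0.0000.
u_2 = v_2 + 0.0000·e_1 = (4.0000, 4.0000, 0.0000).
‖u_2‖ = 5.6569, so e_2 = (0.7071, 0.7071, 0.0000).
e_1·v_3 = (-0.5774)·(-4) + 0.5774·(-1) + 0.5774·(-2) = 0.5774; e_2·v_3 = 0.7071·(-4) + 0.7071·(-1) + 0.0000·(-2) = -3.5355.
u_3 = v_3 − 0.5774·e_1 + 3.5355·e_2 = (-1.1667, 1.1667, -2.3333).
‖u_3‖ = 2.8577, so e_3 = (-0.4082, 0.4082, -0.8165).

e_3 = (-0.4082, 0.4082, -0.8165)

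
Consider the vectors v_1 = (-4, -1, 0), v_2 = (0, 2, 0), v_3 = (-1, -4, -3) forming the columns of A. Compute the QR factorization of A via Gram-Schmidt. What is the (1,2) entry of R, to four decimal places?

r_{12} = -0.4851

e_1 = v_1/‖v_1‖ = (-4, -1, 0)/4.1231 = (-0.9701, -0.2425, 0.0000).
r_{12} = e_1·v_2 = -0.4851.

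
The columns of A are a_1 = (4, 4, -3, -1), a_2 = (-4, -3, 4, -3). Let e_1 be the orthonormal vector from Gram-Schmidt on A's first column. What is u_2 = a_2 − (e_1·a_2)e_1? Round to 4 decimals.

u_2 = (-0.4762, 0.5238, 1.3571, -3.8810)

a_1 = (4, 4, -3, -1); ‖a_1‖ = 6.4807, so e_1 = (0.6172, 0.6172, -0.4629, -0.1543).
e_1·a_2 = 0.6172·(-4) + 0.6172·(-3) + (-0.4629)·4 + (-0.1543)·(-3) = -5.7092.
u_2 = a_2 + 5.7092·e_1 = (-0.4762, 0.5238, 1.3571, -3.8810).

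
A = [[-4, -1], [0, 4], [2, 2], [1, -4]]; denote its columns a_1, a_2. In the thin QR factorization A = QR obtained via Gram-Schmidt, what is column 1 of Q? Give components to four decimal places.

e_1 = (-0.8729, 0.0000, 0.4364, 0.2182)

a_1 = (-4, 0, 2, 1); ‖a_1‖ = 4.5826, so e_1 = (-0.8729, 0.0000, 0.4364, 0.2182).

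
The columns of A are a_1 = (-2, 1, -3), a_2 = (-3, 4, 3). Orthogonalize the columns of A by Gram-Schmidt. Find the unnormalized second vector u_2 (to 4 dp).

u_2 = (-2.8571, 3.9286, 3.2143)

q_1 = a_1/‖a_1‖ = (-2, 1, -3)/3.7417 = (-0.5345, 0.2673, -0.8018).
r_{12} = q_1·a_2 = 0.2673.
u_2 = a_2 − 0.2673·q_1 = (-2.8571, 3.9286, 3.2143).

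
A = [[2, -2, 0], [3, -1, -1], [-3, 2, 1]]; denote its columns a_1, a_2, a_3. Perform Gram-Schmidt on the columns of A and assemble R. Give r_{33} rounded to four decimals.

a_1 = (2, 3, -3); ‖a_1‖ = 4.6904, so e_1 = (0.4264, 0.6396, -0.6396).
e_1·a_2 = 0.4264·(-2) + 0.6396·(-1) + (-0.6396)·2 = -2.7716.
u_2 = a_2 + 2.7716·e_1 = (-0.8182, 0.7727, 0.2273).
‖u_2‖ = 1.1481, so e_2 = (-0.7126, 0.6730, 0.1980).
e_1·a_3 = 0.4264·0 + 0.6396·(-1) + (-0.6396)·1 = -1.2792; e_2·a_3 = (-0.7126)·0 + 0.6730·(-1) + 0.1980·1 = -0.4751.
u_3 = a_3 + 1.2792·e_1 + 0.4751·e_2 = (0.2069, 0.1379, 0.2759).
r_{33} = ‖u_3‖ = 0.3714.

r_{33} = 0.3714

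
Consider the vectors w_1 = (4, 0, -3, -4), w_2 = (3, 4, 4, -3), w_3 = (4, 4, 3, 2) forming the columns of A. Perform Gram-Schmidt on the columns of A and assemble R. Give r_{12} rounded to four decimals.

e_1 = w_1/‖w_1‖ = (4, 0, -3, -4)/6.4031 = (0.6247, 0.0000, -0.4685, -0.6247).
r_{12} = e_1·w_2 = 1.8741.

r_{12} = 1.8741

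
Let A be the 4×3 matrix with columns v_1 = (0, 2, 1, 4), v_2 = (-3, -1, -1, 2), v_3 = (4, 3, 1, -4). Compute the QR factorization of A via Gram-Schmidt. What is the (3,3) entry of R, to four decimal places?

r_{33} = 1.8837

v_1 = (0, 2, 1, 4); ‖v_1‖ = 4.5826, so q_1 = (0.0000, 0.4364, 0.2182, 0.8729).
q_1·v_2 = 0.0000·(-3) + 0.4364·(-1) + 0.2182·(-1) + 0.8729·2 = 1.0911.
u_2 = v_2 − 1.0911·q_1 = (-3.0000, -1.4762, -1.2381, 1.0476).
‖u_2‖ = 3.7161, so q_2 = (-0.8073, -0.3972, -0.3332, 0.2819).
q_1·v_3 = 0.0000·4 + 0.4364·3 + 0.2182·1 + 0.8729·(-4) = -1.9640; q_2·v_3 = (-0.8073)·4 + (-0.3972)·3 + (-0.3332)·1 + 0.2819·(-4) = -5.8817.
u_3 = v_3 + 1.9640·q_1 + 5.8817·q_2 = (-0.7483, 1.5207, -0.5310, -0.6276).
r_{33} = ‖u_3‖ = 1.8837.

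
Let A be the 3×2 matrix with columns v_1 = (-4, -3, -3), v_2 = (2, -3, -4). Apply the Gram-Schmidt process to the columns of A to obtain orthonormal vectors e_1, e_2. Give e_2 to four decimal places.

e_2 = (0.7200, -0.3780, -0.5820)

v_1 = (-4, -3, -3); ‖v_1‖ = 5.8310, so e_1 = (-0.6860, -0.5145, -0.5145).
e_1·v_2 = (-0.6860)·2 + (-0.5145)·(-3) + (-0.5145)·(-4) = 2.2295.
u_2 = v_2 − 2.2295·e_1 = (3.5294, -1.8529, -2.8529).
‖u_2‖ = 4.9020, so e_2 = (0.7200, -0.3780, -0.5820).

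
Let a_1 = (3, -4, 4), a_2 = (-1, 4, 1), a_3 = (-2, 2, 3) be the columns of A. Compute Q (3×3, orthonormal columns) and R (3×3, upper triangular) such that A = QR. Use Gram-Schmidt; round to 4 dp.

q_1 = a_1/‖a_1‖ = (3, -4, 4)/6.4031 = (0.4685, -0.6247, 0.6247).
r_{12} = q_1·a_2 = -2.3426.
u_2 = a_2 + 2.3426·q_1 = (0.0976, 2.5366, 2.4634).
‖u_2‖ = 3.5373, so q_2 = (0.0276, 0.7171, 0.6964).
r_{13} = q_1·a_3 = -0.3123; r_{23} = q_2·a_3 = 3.4683.
u_3 = a_3 + 0.3123·q_1 − 3.4683·q_2 = (-1.9493, -0.6823, 0.7797).
‖u_3‖ = 2.2076, so q_3 = (-0.8830, -0.3091, 0.3532).

Q = [[0.4685, 0.0276, -0.8830], [-0.6247, 0.7171, -0.3091], [0.6247, 0.6964, 0.3532]], R = [[6.4031, -2.3426, -0.3123], [0.0000, 3.5373, 3.4683], [0.0000, 0.0000, 2.2076]]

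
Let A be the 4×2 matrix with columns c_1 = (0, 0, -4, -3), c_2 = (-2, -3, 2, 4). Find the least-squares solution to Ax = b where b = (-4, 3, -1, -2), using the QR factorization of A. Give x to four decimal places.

q_1 = c_1/‖c_1‖ = (0, 0, -4, -3)/5.0000 = (0.0000, 0.0000, -0.8000, -0.6000).
r_{12} = q_1·c_2 = -4.0000.
u_2 = c_2 + 4.0000·q_1 = (-2.0000, -3.0000, -1.2000, 1.6000).
‖u_2‖ = 4.1231, so q_2 = (-0.4851, -0.7276, -0.2910, 0.3881).
Qᵀb = (2.0000, -0.7276).
Back-substitute: x_2 = -0.7276/4.1231 = -0.1765.
x_1 = (2.0000 + 4.0000·(-0.1765))/5.0000 = 0.2588.

x = (0.2588, -0.1765)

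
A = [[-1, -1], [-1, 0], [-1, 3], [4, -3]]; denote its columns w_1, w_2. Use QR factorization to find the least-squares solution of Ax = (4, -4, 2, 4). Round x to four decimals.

x = (0.7636, 0.0364)

e_1 = w_1/‖w_1‖ = (-1, -1, -1, 4)/4.3589 = (-0.2294, -0.2294, -0.2294, 0.9177).
r_{12} = e_1·w_2 = -3.2118.
u_2 = w_2 + 3.2118·e_1 = (-1.7368, -0.7368, 2.2632, -0.0526).
‖u_2‖ = 2.9469, so e_2 = (-0.5894, -0.2500, 0.7680, -0.0179).
Qᵀb = (3.2118, 0.1072).
Back-substitute: x_2 = 0.1072/2.9469 = 0.0364.
x_1 = (3.2118 + 3.2118·0.0364)/4.3589 = 0.7636.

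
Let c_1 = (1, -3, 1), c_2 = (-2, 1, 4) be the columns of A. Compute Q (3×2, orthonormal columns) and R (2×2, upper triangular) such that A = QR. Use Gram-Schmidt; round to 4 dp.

Q = [[0.3015, -0.4175], [-0.9045, 0.1590], [0.3015, 0.8946]], R = [[3.3166, -0.3015], [0.0000, 4.5726]]

c_1 = (1, -3, 1); ‖c_1‖ = 3.3166, so e_1 = (0.3015, -0.9045, 0.3015).
e_1·c_2 = 0.3015·(-2) + (-0.9045)·1 + 0.3015·4 = -0.3015.
u_2 = c_2 + 0.3015·e_1 = (-1.9091, 0.7273, 4.0909).
‖u_2‖ = 4.5726, so e_2 = (-0.4175, 0.1590, 0.8946).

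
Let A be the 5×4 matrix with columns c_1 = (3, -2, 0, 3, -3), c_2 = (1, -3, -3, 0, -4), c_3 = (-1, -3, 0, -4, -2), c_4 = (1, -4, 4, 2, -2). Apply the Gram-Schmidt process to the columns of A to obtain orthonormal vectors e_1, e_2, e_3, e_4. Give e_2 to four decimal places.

e_2 = (-0.2265, -0.3609, -0.6582, -0.4459, -0.4317)

c_1 = (3, -2, 0, 3, -3); ‖c_1‖ = 5.5678, so e_1 = (0.5388, -0.3592, 0.0000, 0.5388, -0.5388).
e_1·c_2 = 0.5388·1 + (-0.3592)·(-3) + 0.0000·(-3) + 0.5388·0 + (-0.5388)·(-4) = 3.7717.
u_2 = c_2 − 3.7717·e_1 = (-1.0323, -1.6452, -3.0000, -2.0323, -1.9677).
‖u_2‖ = 4.5579, so e_2 = (-0.2265, -0.3609, -0.6582, -0.4459, -0.4317).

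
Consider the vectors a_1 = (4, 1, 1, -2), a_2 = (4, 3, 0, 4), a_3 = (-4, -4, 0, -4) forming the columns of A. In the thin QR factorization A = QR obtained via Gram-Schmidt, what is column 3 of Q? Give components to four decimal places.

q_3 = (0.3657, -0.8823, 0.0116, 0.2960)

q_1 = a_1/‖a_1‖ = (4, 1, 1, -2)/4.6904 = (0.8528, 0.2132, 0.2132, -0.4264).
r_{12} = q_1·a_2 = 2.3452.
u_2 = a_2 − 2.3452·q_1 = (2.0000, 2.5000, -0.5000, 5.0000).
‖u_2‖ = 5.9582, so q_2 = (0.3357, 0.4196, -0.0839, 0.8392).
r_{13} = q_1·a_3 = -2.5584; r_{23} = q_2·a_3 = -6.3778.
u_3 = a_3 + 2.5584·q_1 + 6.3778·q_2 = (0.3227, -0.7785, 0.0102, 0.2612).
‖u_3‖ = 0.8823, so q_3 = (0.3657, -0.8823, 0.0116, 0.2960).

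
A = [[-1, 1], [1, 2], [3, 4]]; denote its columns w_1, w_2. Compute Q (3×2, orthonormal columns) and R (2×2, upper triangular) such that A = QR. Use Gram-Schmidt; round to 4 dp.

Q = [[-0.3015, 0.9190], [0.3015, 0.3446], [0.9045, 0.1915]], R = [[3.3166, 3.9196], [0.0000, 2.3741]]

q_1 = w_1/‖w_1‖ = (-1, 1, 3)/3.3166 = (-0.3015, 0.3015, 0.9045).
r_{12} = q_1·w_2 = 3.9196.
u_2 = w_2 − 3.9196·q_1 = (2.1818, 0.8182, 0.4545).
‖u_2‖ = 2.3741, so q_2 = (0.9190, 0.3446, 0.1915).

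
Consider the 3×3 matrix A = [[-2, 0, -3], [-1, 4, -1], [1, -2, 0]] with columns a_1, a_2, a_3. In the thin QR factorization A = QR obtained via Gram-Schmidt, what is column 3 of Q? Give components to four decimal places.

a_1 = (-2, -1, 1); ‖a_1‖ = 2.4495, so q_1 = (-0.8165, -0.4082, 0.4082).
q_1·a_2 = (-0.8165)·0 + (-0.4082)·4 + 0.4082·(-2) = -2.4495.
u_2 = a_2 + 2.4495·q_1 = (-2.0000, 3.0000, -1.0000).
‖u_2‖ = 3.7417, so q_2 = (-0.5345, 0.8018, -0.2673).
q_1·a_3 = (-0.8165)·(-3) + (-0.4082)·(-1) + 0.4082·0 = 2.8577; q_2·a_3 = (-0.5345)·(-3) + 0.8018·(-1) + (-0.2673)·0 = 0.8018.
u_3 = a_3 − 2.8577·q_1 − 0.8018·q_2 = (-0.2381, -0.4762, -0.9524).
‖u_3‖ = 1.0911, so q_3 = (-0.2182, -0.4364, -0.8729).

q_3 = (-0.2182, -0.4364, -0.8729)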